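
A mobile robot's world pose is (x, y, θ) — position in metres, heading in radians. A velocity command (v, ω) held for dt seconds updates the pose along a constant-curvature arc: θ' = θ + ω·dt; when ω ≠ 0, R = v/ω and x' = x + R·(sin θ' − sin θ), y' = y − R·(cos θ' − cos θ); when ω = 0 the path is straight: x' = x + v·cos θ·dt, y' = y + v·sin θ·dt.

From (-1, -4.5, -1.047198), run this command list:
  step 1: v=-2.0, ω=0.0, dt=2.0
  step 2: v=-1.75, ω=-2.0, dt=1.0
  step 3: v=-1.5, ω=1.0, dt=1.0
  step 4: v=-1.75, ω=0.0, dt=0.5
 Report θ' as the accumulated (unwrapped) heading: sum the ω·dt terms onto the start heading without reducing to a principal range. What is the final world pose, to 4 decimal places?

(-0.7318, 1.8557, -2.0472)

step 1: θ'=-1.0472 (straight) → pose (-3.0000, -1.0359, -1.0472)
step 2: θ'=-3.0472 (R=0.8750) → pose (-2.3247, 0.2727, -3.0472)
step 3: θ'=-2.0472 (R=-1.5000) → pose (-1.1331, 1.0782, -2.0472)
step 4: θ'=-2.0472 (straight) → pose (-0.7318, 1.8557, -2.0472)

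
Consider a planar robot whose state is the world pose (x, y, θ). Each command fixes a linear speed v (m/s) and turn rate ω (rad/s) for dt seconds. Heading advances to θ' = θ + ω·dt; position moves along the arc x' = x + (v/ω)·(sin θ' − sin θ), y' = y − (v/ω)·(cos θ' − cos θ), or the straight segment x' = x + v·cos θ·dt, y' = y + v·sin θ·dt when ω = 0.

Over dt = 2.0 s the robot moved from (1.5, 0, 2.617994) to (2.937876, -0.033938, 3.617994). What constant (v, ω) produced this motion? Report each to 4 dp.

Δθ = 3.617994 − 2.617994 = 1.000000
ω = Δθ/dt = 1.000000/2.0 = 0.5000
R = Δx/(sin θ' − sin θ) = -1.5000
v = R·ω = -1.5000·0.5000 = -0.7500

v = -0.7500, ω = 0.5000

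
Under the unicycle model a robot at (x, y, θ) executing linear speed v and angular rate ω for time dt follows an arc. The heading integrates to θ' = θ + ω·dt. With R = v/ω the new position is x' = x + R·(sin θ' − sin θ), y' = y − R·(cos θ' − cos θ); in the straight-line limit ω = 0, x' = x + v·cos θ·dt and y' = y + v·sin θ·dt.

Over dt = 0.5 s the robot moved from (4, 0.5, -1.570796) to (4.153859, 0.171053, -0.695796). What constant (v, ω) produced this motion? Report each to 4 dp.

Δθ = -0.695796 − -1.570796 = 0.875000
ω = Δθ/dt = 0.875000/0.5 = 1.7500
R = −Δy/(cos θ' − cos θ) = 0.4286
v = R·ω = 0.4286·1.7500 = 0.7500

v = 0.7500, ω = 1.7500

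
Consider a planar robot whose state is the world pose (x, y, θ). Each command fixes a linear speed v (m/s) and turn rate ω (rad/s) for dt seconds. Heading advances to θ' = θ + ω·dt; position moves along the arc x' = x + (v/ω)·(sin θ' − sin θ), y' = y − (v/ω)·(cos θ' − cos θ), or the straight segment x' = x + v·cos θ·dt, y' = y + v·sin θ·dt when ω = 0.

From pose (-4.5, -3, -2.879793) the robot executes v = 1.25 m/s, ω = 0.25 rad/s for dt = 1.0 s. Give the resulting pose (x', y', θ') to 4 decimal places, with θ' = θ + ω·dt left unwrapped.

(-5.6546, -3.4703, -2.6298)

θ' = -2.8798 + 0.25·1.0 = -2.6298
R = v/ω = 1.25/0.25 = 5.0000
x' = -4.5 + 5.0000·(sin -2.6298 − sin -2.8798) = -5.6546
y' = -3 − 5.0000·(cos -2.6298 − cos -2.8798) = -3.4703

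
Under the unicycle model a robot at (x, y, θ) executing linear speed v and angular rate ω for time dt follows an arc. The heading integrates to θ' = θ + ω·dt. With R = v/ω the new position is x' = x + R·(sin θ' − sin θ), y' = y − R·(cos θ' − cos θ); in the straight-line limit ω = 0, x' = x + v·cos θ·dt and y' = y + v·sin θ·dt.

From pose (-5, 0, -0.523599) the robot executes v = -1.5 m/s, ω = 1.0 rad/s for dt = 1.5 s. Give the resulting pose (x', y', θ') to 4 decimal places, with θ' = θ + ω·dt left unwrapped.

(-6.9927, -0.4590, 0.9764)

θ' = -0.5236 + 1.0·1.5 = 0.9764
R = v/ω = -1.5/1.0 = -1.5000
x' = -5 + -1.5000·(sin 0.9764 − sin -0.5236) = -6.9927
y' = 0 − -1.5000·(cos 0.9764 − cos -0.5236) = -0.4590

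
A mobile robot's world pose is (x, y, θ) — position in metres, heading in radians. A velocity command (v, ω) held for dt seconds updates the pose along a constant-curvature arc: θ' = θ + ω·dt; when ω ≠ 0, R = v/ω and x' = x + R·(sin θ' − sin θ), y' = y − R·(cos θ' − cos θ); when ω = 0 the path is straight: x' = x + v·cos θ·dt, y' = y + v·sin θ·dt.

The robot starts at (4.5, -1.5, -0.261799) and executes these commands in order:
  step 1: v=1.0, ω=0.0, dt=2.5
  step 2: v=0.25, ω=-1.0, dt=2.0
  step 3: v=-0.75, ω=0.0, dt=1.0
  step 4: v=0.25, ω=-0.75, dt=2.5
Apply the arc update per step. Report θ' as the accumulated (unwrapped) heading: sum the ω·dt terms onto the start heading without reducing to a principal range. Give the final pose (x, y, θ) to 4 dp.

step 1: θ'=-0.2618 (straight) → pose (6.9148, -2.1470, -0.2618)
step 2: θ'=-2.2618 (R=-0.2500) → pose (7.0428, -2.5479, -2.2618)
step 3: θ'=-2.2618 (straight) → pose (7.5207, -1.9699, -2.2618)
step 4: θ'=-4.1368 (R=-0.3333) → pose (6.9843, -1.9389, -4.1368)

(6.9843, -1.9389, -4.1368)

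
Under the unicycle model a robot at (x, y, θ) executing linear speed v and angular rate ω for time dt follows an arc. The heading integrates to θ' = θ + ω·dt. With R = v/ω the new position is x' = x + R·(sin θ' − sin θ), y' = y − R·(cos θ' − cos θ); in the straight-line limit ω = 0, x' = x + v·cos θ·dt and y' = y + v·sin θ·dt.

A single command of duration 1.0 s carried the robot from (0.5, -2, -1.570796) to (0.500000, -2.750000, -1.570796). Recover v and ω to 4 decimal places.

v = 0.7500, ω = 0.0000

Δθ = -1.570796 − -1.570796 = 0.000000
ω = Δθ/dt = 0.000000/1.0 = 0.0000
ω = 0 → v = (Δx·cos θ + Δy·sin θ)/dt = 0.7500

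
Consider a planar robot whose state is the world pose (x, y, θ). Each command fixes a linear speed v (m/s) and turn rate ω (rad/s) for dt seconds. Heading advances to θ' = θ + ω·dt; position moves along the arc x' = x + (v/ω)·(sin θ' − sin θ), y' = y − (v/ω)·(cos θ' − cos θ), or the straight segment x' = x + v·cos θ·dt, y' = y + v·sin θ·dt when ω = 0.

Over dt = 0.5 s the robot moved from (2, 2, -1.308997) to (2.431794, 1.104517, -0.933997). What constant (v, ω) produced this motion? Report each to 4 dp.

v = 2.0000, ω = 0.7500

Δθ = -0.933997 − -1.308997 = 0.375000
ω = Δθ/dt = 0.375000/0.5 = 0.7500
R = −Δy/(cos θ' − cos θ) = 2.6667
v = R·ω = 2.6667·0.7500 = 2.0000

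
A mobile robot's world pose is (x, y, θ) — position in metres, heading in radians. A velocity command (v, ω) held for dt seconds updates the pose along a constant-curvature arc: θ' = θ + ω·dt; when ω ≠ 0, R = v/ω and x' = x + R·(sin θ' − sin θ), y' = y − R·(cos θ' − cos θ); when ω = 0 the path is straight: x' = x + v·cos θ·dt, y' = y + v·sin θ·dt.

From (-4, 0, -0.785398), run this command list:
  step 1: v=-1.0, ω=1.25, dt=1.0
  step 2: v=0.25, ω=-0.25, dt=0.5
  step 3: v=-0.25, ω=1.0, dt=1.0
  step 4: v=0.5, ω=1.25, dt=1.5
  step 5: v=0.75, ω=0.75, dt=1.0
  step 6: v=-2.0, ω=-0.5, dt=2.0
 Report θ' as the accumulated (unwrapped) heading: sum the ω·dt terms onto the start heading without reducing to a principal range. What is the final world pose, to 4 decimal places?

(-2.4110, 1.4107, 2.9646)

step 1: θ'=0.4646 (R=-0.8000) → pose (-4.9241, 0.1495, 0.4646)
step 2: θ'=0.3396 (R=-1.0000) → pose (-4.8092, 0.1984, 0.3396)
step 3: θ'=1.3396 (R=-0.2500) → pose (-4.9693, 0.0200, 1.3396)
step 4: θ'=3.2146 (R=0.4000) → pose (-5.3878, 0.5106, 3.2146)
step 5: θ'=3.9646 (R=1.0000) → pose (-6.0480, 0.1932, 3.9646)
step 6: θ'=2.9646 (R=4.0000) → pose (-2.4110, 1.4107, 2.9646)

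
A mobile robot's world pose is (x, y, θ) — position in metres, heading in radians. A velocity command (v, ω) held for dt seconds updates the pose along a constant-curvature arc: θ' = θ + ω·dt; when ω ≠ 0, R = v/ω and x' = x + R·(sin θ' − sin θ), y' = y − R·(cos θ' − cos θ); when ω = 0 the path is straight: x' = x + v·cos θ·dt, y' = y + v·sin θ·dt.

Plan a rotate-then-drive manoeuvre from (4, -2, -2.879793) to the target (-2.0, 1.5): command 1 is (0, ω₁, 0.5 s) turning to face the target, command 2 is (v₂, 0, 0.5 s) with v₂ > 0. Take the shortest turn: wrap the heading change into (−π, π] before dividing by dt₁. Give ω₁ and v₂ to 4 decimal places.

ω₁ = -1.5797, v₂ = 13.8924

heading to target = atan2(1.5−-2, -2−4) = 2.6135
Δθ = wrap(2.6135 − -2.8798) = -0.7899; ω₁ = Δθ/dt₁ = -1.5797
distance = √((-2−4)² + (1.5−-2)²) = 6.9462; v₂ = distance/dt₂ = 13.8924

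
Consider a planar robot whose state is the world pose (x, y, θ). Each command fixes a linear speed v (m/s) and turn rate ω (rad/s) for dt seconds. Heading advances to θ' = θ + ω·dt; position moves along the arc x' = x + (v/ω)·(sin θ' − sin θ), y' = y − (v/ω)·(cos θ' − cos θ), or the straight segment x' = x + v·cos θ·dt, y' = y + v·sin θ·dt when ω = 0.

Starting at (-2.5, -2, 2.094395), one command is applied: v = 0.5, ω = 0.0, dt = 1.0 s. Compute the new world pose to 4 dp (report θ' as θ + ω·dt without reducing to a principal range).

θ' = 2.0944 + 0.0·1.0 = 2.0944
ω = 0 → straight: x' = -2.5 + 0.5·cos(2.0944)·1.0 = -2.7500
y' = -2 + 0.5·sin(2.0944)·1.0 = -1.5670

(-2.7500, -1.5670, 2.0944)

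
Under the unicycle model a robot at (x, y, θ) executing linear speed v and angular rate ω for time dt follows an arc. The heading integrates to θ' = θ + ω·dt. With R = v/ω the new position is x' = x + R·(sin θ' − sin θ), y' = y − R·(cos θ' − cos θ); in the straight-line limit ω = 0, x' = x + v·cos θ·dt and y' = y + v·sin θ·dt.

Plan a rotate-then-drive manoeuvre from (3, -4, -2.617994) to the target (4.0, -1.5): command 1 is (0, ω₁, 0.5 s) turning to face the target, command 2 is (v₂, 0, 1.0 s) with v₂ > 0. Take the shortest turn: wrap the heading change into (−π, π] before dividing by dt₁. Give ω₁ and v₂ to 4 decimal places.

heading to target = atan2(-1.5−-4, 4−3) = 1.1903
Δθ = wrap(1.1903 − -2.6180) = -2.4749; ω₁ = Δθ/dt₁ = -4.9498
distance = √((4−3)² + (-1.5−-4)²) = 2.6926; v₂ = distance/dt₂ = 2.6926

ω₁ = -4.9498, v₂ = 2.6926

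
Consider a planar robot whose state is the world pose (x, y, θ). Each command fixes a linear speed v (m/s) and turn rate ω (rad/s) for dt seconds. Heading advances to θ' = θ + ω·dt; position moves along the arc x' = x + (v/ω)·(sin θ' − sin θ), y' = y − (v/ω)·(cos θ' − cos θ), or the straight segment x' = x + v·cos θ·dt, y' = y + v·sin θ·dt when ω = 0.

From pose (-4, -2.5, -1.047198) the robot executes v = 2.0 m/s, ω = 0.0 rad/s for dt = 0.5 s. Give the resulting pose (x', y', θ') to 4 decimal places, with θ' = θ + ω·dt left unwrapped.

θ' = -1.0472 + 0.0·0.5 = -1.0472
ω = 0 → straight: x' = -4 + 2.0·cos(-1.0472)·0.5 = -3.5000
y' = -2.5 + 2.0·sin(-1.0472)·0.5 = -3.3660

(-3.5000, -3.3660, -1.0472)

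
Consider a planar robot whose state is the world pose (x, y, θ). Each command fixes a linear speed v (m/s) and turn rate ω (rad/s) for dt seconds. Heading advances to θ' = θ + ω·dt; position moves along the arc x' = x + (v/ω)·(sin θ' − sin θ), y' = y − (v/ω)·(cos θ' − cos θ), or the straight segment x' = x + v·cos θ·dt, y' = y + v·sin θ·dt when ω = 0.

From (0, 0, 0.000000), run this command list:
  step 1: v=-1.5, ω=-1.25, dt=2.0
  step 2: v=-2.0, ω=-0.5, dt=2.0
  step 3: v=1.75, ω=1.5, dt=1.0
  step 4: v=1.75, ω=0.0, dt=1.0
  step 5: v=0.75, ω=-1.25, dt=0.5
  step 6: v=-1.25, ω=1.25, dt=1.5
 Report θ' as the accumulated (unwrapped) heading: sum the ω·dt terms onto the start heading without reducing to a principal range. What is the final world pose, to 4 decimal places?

step 1: θ'=-2.5000 (R=1.2000) → pose (-0.7182, 2.1614, -2.5000)
step 2: θ'=-3.5000 (R=4.0000) → pose (3.0789, 2.7026, -3.5000)
step 3: θ'=-2.0000 (R=1.1667) → pose (1.6088, 2.0956, -2.0000)
step 4: θ'=-2.0000 (straight) → pose (0.8805, 0.5043, -2.0000)
step 5: θ'=-2.6250 (R=-0.6000) → pose (0.6313, 0.2323, -2.6250)
step 6: θ'=-0.7500 (R=-1.0000) → pose (0.8190, 1.8335, -0.7500)

(0.8190, 1.8335, -0.7500)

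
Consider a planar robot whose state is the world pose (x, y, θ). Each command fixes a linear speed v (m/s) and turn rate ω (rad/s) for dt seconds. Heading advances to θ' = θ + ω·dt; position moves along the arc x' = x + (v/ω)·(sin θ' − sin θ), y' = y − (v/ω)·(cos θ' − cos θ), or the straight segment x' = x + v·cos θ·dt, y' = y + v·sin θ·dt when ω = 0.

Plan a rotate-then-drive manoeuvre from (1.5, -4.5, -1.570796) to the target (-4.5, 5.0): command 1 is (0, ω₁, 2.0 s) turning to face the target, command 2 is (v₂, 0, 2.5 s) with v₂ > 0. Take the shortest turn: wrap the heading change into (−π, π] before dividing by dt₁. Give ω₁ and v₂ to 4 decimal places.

heading to target = atan2(5−-4.5, -4.5−1.5) = 2.1341
Δθ = wrap(2.1341 − -1.5708) = -2.5783; ω₁ = Δθ/dt₁ = -1.2891
distance = √((-4.5−1.5)² + (5−-4.5)²) = 11.2361; v₂ = distance/dt₂ = 4.4944

ω₁ = -1.2891, v₂ = 4.4944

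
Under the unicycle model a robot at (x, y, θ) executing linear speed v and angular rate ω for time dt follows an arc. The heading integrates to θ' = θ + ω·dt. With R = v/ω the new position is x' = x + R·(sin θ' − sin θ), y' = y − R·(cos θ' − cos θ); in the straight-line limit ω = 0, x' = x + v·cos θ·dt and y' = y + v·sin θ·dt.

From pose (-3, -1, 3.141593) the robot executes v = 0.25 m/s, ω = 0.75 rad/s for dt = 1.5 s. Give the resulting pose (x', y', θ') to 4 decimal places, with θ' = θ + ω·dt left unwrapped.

(-3.3008, -1.1896, 4.2666)

θ' = 3.1416 + 0.75·1.5 = 4.2666
R = v/ω = 0.25/0.75 = 0.3333
x' = -3 + 0.3333·(sin 4.2666 − sin 3.1416) = -3.3008
y' = -1 − 0.3333·(cos 4.2666 − cos 3.1416) = -1.1896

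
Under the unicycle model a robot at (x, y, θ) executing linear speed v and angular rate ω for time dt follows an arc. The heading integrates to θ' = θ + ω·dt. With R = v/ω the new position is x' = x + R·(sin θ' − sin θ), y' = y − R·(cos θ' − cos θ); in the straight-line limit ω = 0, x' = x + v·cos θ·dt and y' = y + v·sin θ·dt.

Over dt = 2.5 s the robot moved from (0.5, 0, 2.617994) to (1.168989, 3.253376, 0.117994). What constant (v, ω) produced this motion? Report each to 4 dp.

v = 1.7500, ω = -1.0000

Δθ = 0.117994 − 2.617994 = -2.500000
ω = Δθ/dt = -2.500000/2.5 = -1.0000
R = −Δy/(cos θ' − cos θ) = -1.7500
v = R·ω = -1.7500·-1.0000 = 1.7500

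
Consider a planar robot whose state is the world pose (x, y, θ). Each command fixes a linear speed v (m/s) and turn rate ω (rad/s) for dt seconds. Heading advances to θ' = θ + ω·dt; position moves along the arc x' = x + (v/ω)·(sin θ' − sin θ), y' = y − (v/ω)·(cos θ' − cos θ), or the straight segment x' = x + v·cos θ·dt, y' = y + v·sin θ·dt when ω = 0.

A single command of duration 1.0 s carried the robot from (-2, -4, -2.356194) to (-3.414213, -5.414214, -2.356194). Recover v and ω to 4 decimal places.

v = 2.0000, ω = 0.0000

Δθ = -2.356194 − -2.356194 = 0.000000
ω = Δθ/dt = 0.000000/1.0 = 0.0000
ω = 0 → v = (Δx·cos θ + Δy·sin θ)/dt = 2.0000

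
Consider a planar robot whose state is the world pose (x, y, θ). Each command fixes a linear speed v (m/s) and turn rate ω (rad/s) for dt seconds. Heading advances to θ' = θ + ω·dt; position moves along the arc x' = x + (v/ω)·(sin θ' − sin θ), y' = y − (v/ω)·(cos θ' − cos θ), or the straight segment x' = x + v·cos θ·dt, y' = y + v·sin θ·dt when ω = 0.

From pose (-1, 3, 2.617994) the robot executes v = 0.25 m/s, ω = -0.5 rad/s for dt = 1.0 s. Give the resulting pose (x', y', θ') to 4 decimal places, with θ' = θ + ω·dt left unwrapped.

θ' = 2.6180 + -0.5·1.0 = 2.1180
R = v/ω = 0.25/-0.5 = -0.5000
x' = -1 + -0.5000·(sin 2.1180 − sin 2.6180) = -1.1770
y' = 3 − -0.5000·(cos 2.1180 − cos 2.6180) = 3.1729

(-1.1770, 3.1729, 2.1180)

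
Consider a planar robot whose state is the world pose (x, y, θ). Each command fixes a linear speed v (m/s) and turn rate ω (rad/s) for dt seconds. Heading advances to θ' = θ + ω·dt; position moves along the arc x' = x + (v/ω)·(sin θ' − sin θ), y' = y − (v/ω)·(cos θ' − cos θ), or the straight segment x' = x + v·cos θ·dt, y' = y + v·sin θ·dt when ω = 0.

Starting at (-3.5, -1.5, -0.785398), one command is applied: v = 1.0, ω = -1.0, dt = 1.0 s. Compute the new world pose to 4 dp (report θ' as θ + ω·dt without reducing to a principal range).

(-3.2300, -2.4201, -1.7854)

θ' = -0.7854 + -1.0·1.0 = -1.7854
R = v/ω = 1.0/-1.0 = -1.0000
x' = -3.5 + -1.0000·(sin -1.7854 − sin -0.7854) = -3.2300
y' = -1.5 − -1.0000·(cos -1.7854 − cos -0.7854) = -2.4201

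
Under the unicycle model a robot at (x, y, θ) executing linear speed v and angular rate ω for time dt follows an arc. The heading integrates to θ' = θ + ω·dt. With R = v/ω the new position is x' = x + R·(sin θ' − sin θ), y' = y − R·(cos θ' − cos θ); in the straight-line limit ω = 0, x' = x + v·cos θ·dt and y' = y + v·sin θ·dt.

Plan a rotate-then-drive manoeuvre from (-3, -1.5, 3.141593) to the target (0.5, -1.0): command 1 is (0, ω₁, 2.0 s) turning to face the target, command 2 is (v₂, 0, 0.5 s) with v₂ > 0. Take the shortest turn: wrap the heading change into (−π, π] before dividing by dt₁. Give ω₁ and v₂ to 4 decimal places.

ω₁ = -1.4998, v₂ = 7.0711

heading to target = atan2(-1−-1.5, 0.5−-3) = 0.1419
Δθ = wrap(0.1419 − 3.1416) = -2.9997; ω₁ = Δθ/dt₁ = -1.4998
distance = √((0.5−-3)² + (-1−-1.5)²) = 3.5355; v₂ = distance/dt₂ = 7.0711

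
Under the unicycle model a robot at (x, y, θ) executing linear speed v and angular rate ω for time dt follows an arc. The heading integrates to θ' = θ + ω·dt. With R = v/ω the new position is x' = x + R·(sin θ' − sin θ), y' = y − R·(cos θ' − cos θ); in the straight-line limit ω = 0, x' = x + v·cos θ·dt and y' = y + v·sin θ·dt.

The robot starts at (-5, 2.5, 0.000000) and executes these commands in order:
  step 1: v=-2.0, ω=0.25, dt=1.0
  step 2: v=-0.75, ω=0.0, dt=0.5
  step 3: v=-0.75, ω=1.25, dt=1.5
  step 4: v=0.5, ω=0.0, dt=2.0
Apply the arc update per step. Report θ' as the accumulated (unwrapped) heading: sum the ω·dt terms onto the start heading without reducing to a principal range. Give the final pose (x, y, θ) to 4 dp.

(-8.2306, 2.1117, 2.1250)

step 1: θ'=0.2500 (R=-8.0000) → pose (-6.9792, 2.2513, 0.2500)
step 2: θ'=0.2500 (straight) → pose (-7.3426, 2.1585, 0.2500)
step 3: θ'=2.1250 (R=-0.6000) → pose (-7.7043, 1.2614, 2.1250)
step 4: θ'=2.1250 (straight) → pose (-8.2306, 2.1117, 2.1250)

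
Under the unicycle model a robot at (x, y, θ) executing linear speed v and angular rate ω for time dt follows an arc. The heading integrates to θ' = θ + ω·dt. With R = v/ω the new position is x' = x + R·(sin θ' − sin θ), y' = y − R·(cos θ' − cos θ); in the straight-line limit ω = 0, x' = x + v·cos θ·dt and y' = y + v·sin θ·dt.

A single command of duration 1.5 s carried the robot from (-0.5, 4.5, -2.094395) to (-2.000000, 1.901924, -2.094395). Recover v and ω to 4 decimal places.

Δθ = -2.094395 − -2.094395 = 0.000000
ω = Δθ/dt = 0.000000/1.5 = 0.0000
ω = 0 → v = (Δx·cos θ + Δy·sin θ)/dt = 2.0000

v = 2.0000, ω = 0.0000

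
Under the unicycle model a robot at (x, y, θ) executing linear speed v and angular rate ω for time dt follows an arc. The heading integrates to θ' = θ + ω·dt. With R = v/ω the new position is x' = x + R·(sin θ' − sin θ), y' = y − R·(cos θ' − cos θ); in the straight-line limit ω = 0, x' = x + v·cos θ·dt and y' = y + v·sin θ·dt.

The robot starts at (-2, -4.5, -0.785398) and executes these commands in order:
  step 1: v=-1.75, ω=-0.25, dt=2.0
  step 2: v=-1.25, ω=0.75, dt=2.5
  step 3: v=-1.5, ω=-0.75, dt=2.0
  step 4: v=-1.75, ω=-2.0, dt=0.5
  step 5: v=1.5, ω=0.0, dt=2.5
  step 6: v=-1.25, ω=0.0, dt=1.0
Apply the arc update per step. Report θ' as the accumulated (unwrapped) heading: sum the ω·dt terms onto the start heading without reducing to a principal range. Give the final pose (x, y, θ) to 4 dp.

(-9.9514, -1.6985, -1.9104)

step 1: θ'=-1.2854 (R=7.0000) → pose (-3.7671, -1.5210, -1.2854)
step 2: θ'=0.5896 (R=-1.6667) → pose (-6.2931, -0.6050, 0.5896)
step 3: θ'=-0.9104 (R=2.0000) → pose (-8.9846, -0.1695, -0.9104)
step 4: θ'=-1.9104 (R=0.8750) → pose (-9.1186, 0.6587, -1.9104)
step 5: θ'=-1.9104 (straight) → pose (-10.3678, -2.8771, -1.9104)
step 6: θ'=-1.9104 (straight) → pose (-9.9514, -1.6985, -1.9104)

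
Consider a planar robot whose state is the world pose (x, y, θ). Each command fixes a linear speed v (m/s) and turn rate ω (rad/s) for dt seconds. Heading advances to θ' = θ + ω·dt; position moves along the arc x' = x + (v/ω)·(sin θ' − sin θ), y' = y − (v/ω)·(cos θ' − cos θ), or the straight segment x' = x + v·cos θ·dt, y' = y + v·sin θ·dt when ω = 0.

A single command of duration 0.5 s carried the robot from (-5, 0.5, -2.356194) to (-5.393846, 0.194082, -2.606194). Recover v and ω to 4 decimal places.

v = 1.0000, ω = -0.5000

Δθ = -2.606194 − -2.356194 = -0.250000
ω = Δθ/dt = -0.250000/0.5 = -0.5000
R = Δx/(sin θ' − sin θ) = -2.0000
v = R·ω = -2.0000·-0.5000 = 1.0000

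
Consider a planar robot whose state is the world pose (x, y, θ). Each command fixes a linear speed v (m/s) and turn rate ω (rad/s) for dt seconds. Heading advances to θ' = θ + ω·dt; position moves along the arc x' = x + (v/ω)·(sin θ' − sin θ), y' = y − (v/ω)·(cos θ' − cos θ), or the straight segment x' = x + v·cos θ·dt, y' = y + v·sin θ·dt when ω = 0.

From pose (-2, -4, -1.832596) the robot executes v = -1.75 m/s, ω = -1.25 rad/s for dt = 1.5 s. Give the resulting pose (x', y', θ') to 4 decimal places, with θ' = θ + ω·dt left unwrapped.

(0.1031, -3.1807, -3.7076)

θ' = -1.8326 + -1.25·1.5 = -3.7076
R = v/ω = -1.75/-1.25 = 1.4000
x' = -2 + 1.4000·(sin -3.7076 − sin -1.8326) = 0.1031
y' = -4 − 1.4000·(cos -3.7076 − cos -1.8326) = -3.1807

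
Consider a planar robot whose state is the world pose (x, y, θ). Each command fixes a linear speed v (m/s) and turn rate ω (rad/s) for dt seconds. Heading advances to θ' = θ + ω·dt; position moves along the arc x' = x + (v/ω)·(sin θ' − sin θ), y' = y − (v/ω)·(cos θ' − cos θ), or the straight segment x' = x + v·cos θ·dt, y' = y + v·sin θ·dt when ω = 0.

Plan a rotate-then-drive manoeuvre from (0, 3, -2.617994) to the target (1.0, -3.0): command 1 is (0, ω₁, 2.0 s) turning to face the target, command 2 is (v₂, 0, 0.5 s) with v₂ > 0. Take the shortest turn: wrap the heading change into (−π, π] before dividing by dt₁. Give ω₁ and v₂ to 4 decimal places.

heading to target = atan2(-3−3, 1−0) = -1.4056
Δθ = wrap(-1.4056 − -2.6180) = 1.2123; ω₁ = Δθ/dt₁ = 0.6062
distance = √((1−0)² + (-3−3)²) = 6.0828; v₂ = distance/dt₂ = 12.1655

ω₁ = 0.6062, v₂ = 12.1655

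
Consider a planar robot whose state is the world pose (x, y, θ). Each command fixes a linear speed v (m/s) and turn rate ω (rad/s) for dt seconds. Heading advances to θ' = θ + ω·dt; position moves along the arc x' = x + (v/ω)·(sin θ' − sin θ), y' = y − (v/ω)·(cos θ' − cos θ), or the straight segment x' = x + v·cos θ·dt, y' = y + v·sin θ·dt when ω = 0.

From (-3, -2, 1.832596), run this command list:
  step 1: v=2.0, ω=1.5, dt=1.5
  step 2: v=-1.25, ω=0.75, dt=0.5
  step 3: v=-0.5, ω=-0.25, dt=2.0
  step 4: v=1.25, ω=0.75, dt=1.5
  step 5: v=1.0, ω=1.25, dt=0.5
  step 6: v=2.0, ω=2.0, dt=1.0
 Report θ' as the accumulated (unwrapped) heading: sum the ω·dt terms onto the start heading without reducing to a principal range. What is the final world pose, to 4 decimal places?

(-3.1166, -1.5656, 7.7076)

step 1: θ'=4.0826 (R=1.3333) → pose (-5.3654, -1.5598, 4.0826)
step 2: θ'=4.4576 (R=-1.6667) → pose (-5.0995, -0.9982, 4.4576)
step 3: θ'=3.9576 (R=2.0000) → pose (-4.6209, -0.1320, 3.9576)
step 4: θ'=5.0826 (R=1.6667) → pose (-4.9606, -1.8770, 5.0826)
step 5: θ'=5.7076 (R=0.8000) → pose (-4.6503, -2.2586, 5.7076)
step 6: θ'=7.7076 (R=1.0000) → pose (-3.1166, -1.5656, 7.7076)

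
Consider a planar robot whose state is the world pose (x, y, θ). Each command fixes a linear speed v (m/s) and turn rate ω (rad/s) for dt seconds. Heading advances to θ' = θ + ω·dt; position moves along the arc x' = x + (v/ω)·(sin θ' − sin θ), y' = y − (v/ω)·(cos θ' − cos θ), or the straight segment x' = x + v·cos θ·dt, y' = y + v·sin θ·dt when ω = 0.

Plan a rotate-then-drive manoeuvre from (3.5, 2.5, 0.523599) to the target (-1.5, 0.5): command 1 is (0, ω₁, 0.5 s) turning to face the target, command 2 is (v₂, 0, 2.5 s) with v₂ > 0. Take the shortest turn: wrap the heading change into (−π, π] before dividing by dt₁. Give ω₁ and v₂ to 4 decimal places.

heading to target = atan2(0.5−2.5, -1.5−3.5) = -2.7611
Δθ = wrap(-2.7611 − 0.5236) = 2.9985; ω₁ = Δθ/dt₁ = 5.9970
distance = √((-1.5−3.5)² + (0.5−2.5)²) = 5.3852; v₂ = distance/dt₂ = 2.1541

ω₁ = 5.9970, v₂ = 2.1541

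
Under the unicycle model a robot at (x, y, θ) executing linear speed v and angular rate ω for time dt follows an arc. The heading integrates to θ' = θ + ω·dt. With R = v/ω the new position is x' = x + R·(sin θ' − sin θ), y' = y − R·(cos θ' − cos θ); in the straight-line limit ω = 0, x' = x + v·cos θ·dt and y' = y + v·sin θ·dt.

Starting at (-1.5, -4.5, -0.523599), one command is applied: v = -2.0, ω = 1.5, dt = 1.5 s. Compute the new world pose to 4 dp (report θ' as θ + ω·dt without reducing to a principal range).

(-3.4839, -5.8613, 1.7264)

θ' = -0.5236 + 1.5·1.5 = 1.7264
R = v/ω = -2.0/1.5 = -1.3333
x' = -1.5 + -1.3333·(sin 1.7264 − sin -0.5236) = -3.4839
y' = -4.5 − -1.3333·(cos 1.7264 − cos -0.5236) = -5.8613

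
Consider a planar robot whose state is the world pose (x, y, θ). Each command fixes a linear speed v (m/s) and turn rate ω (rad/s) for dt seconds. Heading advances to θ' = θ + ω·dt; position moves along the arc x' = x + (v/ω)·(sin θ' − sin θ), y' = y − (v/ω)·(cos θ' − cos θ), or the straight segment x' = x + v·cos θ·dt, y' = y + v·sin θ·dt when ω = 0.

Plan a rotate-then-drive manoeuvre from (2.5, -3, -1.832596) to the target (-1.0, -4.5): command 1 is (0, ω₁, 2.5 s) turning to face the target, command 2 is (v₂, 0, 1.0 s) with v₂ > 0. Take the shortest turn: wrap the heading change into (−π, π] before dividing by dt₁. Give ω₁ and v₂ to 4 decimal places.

heading to target = atan2(-4.5−-3, -1−2.5) = -2.7367
Δθ = wrap(-2.7367 − -1.8326) = -0.9041; ω₁ = Δθ/dt₁ = -0.3616
distance = √((-1−2.5)² + (-4.5−-3)²) = 3.8079; v₂ = distance/dt₂ = 3.8079

ω₁ = -0.3616, v₂ = 3.8079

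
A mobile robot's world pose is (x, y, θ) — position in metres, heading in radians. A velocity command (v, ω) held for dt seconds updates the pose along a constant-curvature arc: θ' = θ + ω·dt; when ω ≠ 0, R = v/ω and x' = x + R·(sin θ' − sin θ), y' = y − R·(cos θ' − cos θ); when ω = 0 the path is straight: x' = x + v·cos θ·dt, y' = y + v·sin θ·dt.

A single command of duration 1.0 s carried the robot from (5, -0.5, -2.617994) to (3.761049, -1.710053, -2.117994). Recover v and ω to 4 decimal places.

Δθ = -2.117994 − -2.617994 = 0.500000
ω = Δθ/dt = 0.500000/1.0 = 0.5000
R = Δx/(sin θ' − sin θ) = 3.5000
v = R·ω = 3.5000·0.5000 = 1.7500

v = 1.7500, ω = 0.5000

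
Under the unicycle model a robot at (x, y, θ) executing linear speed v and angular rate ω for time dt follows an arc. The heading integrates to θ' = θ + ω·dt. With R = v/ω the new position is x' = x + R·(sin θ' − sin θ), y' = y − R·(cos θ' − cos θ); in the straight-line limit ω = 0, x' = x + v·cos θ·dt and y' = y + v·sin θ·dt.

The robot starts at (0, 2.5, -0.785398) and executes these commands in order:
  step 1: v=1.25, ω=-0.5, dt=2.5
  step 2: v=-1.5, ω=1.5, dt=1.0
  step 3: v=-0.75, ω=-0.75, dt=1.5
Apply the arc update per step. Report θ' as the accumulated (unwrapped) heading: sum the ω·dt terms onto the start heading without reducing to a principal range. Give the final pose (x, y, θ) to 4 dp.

step 1: θ'=-2.0354 (R=-2.5000) → pose (0.4672, -0.3879, -2.0354)
step 2: θ'=-0.5354 (R=-1.0000) → pose (0.0834, 0.9202, -0.5354)
step 3: θ'=-1.6604 (R=1.0000) → pose (-0.4024, 1.8697, -1.6604)

(-0.4024, 1.8697, -1.6604)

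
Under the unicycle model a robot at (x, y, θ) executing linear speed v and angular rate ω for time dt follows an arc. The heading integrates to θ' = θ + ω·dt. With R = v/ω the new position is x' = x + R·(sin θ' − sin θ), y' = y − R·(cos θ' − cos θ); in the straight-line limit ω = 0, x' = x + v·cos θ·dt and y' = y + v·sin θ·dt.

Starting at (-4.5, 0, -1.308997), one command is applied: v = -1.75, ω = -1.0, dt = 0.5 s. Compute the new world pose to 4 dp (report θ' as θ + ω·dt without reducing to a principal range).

θ' = -1.3090 + -1.0·0.5 = -1.8090
R = v/ω = -1.75/-1.0 = 1.7500
x' = -4.5 + 1.7500·(sin -1.8090 − sin -1.3090) = -4.5102
y' = 0 − 1.7500·(cos -1.8090 − cos -1.3090) = 0.8659

(-4.5102, 0.8659, -1.8090)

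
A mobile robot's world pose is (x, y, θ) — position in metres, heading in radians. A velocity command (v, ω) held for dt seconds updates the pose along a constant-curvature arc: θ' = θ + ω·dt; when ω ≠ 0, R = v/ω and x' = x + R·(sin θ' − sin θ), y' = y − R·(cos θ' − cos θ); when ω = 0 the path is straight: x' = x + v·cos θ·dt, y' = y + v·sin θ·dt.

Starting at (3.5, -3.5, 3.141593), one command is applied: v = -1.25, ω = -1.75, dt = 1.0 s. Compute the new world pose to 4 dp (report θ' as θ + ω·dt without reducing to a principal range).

(4.2028, -4.3416, 1.3916)

θ' = 3.1416 + -1.75·1.0 = 1.3916
R = v/ω = -1.25/-1.75 = 0.7143
x' = 3.5 + 0.7143·(sin 1.3916 − sin 3.1416) = 4.2028
y' = -3.5 − 0.7143·(cos 1.3916 − cos 3.1416) = -4.3416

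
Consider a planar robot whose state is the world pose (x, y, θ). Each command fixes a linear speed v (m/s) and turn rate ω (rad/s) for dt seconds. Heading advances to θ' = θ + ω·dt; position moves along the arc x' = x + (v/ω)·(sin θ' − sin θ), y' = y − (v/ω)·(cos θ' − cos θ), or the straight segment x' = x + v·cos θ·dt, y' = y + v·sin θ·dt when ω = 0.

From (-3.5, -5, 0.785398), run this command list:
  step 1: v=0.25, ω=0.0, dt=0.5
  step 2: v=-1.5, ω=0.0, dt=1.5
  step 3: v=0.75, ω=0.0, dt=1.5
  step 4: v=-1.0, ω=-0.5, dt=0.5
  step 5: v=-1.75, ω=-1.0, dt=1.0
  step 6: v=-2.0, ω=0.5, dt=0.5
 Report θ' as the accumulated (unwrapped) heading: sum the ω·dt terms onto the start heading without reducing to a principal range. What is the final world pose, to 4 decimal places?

step 1: θ'=0.7854 (straight) → pose (-3.4116, -4.9116, 0.7854)
step 2: θ'=0.7854 (straight) → pose (-5.0026, -6.5026, 0.7854)
step 3: θ'=0.7854 (straight) → pose (-4.2071, -5.7071, 0.7854)
step 4: θ'=0.5354 (R=2.0000) → pose (-4.6010, -6.0130, 0.5354)
step 5: θ'=-0.4646 (R=1.7500) → pose (-6.2779, -6.0724, -0.4646)
step 6: θ'=-0.2146 (R=-4.0000) → pose (-7.2183, -5.7402, -0.2146)

(-7.2183, -5.7402, -0.2146)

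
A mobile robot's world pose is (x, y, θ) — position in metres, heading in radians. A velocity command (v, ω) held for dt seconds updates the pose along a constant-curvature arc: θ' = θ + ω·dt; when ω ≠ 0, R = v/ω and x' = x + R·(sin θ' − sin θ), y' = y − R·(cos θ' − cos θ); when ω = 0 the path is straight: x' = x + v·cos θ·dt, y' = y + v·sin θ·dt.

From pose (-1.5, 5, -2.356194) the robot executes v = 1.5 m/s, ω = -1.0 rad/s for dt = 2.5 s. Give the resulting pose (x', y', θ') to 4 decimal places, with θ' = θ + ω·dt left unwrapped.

θ' = -2.3562 + -1.0·2.5 = -4.8562
R = v/ω = 1.5/-1.0 = -1.5000
x' = -1.5 + -1.5000·(sin -4.8562 − sin -2.3562) = -4.0452
y' = 5 − -1.5000·(cos -4.8562 − cos -2.3562) = 6.2756

(-4.0452, 6.2756, -4.8562)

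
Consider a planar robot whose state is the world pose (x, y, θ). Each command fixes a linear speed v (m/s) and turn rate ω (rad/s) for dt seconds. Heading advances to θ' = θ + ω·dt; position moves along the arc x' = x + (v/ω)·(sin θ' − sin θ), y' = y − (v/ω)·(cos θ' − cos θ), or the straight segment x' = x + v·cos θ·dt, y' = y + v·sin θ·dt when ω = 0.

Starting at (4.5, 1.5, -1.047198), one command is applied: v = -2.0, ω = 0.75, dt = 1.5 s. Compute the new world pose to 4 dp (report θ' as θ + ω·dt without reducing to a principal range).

(1.9833, 2.8253, 0.0778)

θ' = -1.0472 + 0.75·1.5 = 0.0778
R = v/ω = -2.0/0.75 = -2.6667
x' = 4.5 + -2.6667·(sin 0.0778 − sin -1.0472) = 1.9833
y' = 1.5 − -2.6667·(cos 0.0778 − cos -1.0472) = 2.8253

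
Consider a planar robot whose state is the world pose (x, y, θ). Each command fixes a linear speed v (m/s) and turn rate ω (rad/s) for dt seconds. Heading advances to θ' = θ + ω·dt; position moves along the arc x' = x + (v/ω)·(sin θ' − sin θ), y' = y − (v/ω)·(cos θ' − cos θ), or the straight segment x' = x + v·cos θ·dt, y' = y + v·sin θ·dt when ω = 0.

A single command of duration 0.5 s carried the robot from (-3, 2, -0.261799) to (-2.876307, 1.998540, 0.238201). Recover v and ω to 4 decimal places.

v = 0.2500, ω = 1.0000

Δθ = 0.238201 − -0.261799 = 0.500000
ω = Δθ/dt = 0.500000/0.5 = 1.0000
R = Δx/(sin θ' − sin θ) = 0.2500
v = R·ω = 0.2500·1.0000 = 0.2500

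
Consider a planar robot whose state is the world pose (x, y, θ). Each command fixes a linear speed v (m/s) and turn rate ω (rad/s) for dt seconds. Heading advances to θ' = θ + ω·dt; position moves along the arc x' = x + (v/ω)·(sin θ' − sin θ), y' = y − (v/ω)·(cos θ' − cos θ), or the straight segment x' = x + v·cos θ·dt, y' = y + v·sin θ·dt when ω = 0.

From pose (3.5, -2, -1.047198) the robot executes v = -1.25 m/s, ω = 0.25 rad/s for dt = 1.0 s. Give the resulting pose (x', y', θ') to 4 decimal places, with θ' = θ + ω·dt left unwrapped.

(2.7469, -1.0064, -0.7972)

θ' = -1.0472 + 0.25·1.0 = -0.7972
R = v/ω = -1.25/0.25 = -5.0000
x' = 3.5 + -5.0000·(sin -0.7972 − sin -1.0472) = 2.7469
y' = -2 − -5.0000·(cos -0.7972 − cos -1.0472) = -1.0064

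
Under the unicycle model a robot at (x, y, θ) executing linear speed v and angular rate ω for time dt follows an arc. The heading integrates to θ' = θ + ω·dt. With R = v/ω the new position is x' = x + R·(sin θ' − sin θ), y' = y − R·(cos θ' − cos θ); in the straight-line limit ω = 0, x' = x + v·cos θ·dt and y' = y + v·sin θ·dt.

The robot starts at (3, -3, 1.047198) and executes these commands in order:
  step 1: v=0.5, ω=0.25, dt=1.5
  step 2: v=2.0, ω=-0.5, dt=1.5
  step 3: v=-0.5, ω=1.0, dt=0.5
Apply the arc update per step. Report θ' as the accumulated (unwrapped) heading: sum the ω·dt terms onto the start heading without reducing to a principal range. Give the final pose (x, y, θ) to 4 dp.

(4.5615, 0.0443, 1.1722)

step 1: θ'=1.4222 (R=2.0000) → pose (3.2459, -2.2961, 1.4222)
step 2: θ'=0.6722 (R=-4.0000) → pose (4.7110, 0.2415, 0.6722)
step 3: θ'=1.1722 (R=-0.5000) → pose (4.5615, 0.0443, 1.1722)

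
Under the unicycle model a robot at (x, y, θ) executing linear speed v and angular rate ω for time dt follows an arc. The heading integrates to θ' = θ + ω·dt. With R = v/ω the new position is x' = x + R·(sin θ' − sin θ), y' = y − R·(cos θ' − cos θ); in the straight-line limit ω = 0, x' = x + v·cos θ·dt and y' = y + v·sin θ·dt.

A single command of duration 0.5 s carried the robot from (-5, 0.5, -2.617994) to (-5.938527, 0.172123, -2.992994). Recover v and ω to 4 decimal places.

Δθ = -2.992994 − -2.617994 = -0.375000
ω = Δθ/dt = -0.375000/0.5 = -0.7500
R = Δx/(sin θ' − sin θ) = -2.6667
v = R·ω = -2.6667·-0.7500 = 2.0000

v = 2.0000, ω = -0.7500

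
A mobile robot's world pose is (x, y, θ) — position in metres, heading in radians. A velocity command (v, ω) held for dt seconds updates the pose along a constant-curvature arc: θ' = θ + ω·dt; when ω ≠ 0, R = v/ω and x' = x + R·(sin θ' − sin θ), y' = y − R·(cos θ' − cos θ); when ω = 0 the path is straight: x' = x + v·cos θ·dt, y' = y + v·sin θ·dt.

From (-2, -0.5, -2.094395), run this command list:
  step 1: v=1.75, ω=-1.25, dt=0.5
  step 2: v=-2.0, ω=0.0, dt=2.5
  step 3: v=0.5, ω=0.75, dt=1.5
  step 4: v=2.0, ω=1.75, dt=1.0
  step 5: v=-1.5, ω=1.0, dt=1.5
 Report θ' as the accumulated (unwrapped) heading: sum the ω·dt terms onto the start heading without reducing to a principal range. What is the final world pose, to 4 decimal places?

(1.5864, -2.3856, 1.6556)

step 1: θ'=-2.7194 (R=-1.4000) → pose (-2.6388, -1.0771, -2.7194)
step 2: θ'=-2.7194 (straight) → pose (1.9222, 0.9718, -2.7194)
step 3: θ'=-1.5944 (R=0.6667) → pose (1.5289, 0.3794, -1.5944)
step 4: θ'=0.1556 (R=1.1429) → pose (2.8485, -0.7766, 0.1556)
step 5: θ'=1.6556 (R=-1.5000) → pose (1.5864, -2.3856, 1.6556)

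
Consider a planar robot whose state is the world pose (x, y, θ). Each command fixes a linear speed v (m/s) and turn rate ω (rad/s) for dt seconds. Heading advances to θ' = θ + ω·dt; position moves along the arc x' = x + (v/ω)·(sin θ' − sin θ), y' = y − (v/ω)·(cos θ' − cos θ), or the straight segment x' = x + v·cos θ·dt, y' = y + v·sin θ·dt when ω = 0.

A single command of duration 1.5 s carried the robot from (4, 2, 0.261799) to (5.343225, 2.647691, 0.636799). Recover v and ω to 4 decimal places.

v = 1.0000, ω = 0.2500

Δθ = 0.636799 − 0.261799 = 0.375000
ω = Δθ/dt = 0.375000/1.5 = 0.2500
R = Δx/(sin θ' − sin θ) = 4.0000
v = R·ω = 4.0000·0.2500 = 1.0000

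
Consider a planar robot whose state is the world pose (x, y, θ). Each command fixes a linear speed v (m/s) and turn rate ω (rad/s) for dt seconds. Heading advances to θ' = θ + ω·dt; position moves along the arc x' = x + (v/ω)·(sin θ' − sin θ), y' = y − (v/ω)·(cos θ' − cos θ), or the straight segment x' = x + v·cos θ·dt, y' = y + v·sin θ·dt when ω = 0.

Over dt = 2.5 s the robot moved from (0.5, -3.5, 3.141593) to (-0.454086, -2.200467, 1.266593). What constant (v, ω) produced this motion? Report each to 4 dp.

Δθ = 1.266593 − 3.141593 = -1.875000
ω = Δθ/dt = -1.875000/2.5 = -0.7500
R = −Δy/(cos θ' − cos θ) = -1.0000
v = R·ω = -1.0000·-0.7500 = 0.7500

v = 0.7500, ω = -0.7500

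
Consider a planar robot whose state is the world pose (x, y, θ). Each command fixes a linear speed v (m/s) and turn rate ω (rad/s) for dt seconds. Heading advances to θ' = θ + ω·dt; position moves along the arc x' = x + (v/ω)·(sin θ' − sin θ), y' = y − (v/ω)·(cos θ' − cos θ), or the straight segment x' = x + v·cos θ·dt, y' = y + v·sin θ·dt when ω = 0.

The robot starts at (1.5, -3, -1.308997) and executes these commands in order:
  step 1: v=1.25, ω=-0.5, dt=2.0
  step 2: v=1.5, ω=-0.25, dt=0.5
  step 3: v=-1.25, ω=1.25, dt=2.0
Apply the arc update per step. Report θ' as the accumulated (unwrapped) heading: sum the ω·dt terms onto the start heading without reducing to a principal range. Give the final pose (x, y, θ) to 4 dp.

(-0.3196, -4.0935, 0.0660)

step 1: θ'=-2.3090 (R=-2.5000) → pose (0.9344, -5.3294, -2.3090)
step 2: θ'=-2.4340 (R=-6.0000) → pose (0.3964, -5.8513, -2.4340)
step 3: θ'=0.0660 (R=-1.0000) → pose (-0.3196, -4.0935, 0.0660)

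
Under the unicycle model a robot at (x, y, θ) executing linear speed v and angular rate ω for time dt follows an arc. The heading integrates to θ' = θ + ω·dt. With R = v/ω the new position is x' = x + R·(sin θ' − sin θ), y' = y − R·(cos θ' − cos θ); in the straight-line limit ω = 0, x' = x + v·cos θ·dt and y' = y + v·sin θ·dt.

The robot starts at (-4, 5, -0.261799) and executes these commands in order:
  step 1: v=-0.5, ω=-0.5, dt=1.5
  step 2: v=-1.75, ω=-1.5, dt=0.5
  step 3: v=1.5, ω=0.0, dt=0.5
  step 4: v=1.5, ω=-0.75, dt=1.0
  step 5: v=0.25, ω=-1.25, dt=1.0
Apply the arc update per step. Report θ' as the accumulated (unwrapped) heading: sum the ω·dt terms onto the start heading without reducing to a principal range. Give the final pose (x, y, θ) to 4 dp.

step 1: θ'=-1.0118 (R=1.0000) → pose (-4.5890, 5.4356, -1.0118)
step 2: θ'=-1.7618 (R=1.1667) → pose (-4.7453, 6.2758, -1.7618)
step 3: θ'=-1.7618 (straight) → pose (-4.8877, 5.5394, -1.7618)
step 4: θ'=-2.5118 (R=-2.0000) → pose (-5.6734, 4.3028, -2.5118)
step 5: θ'=-3.7618 (R=-0.2000) → pose (-5.9074, 4.3017, -3.7618)

(-5.9074, 4.3017, -3.7618)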